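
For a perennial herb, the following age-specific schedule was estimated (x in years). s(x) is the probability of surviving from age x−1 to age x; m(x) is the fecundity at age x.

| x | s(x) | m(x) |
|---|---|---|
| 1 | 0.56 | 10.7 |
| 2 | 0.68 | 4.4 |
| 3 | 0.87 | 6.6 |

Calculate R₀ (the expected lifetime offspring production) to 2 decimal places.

Survivorship from birth: l_x = s_1·s_2·…·s_x.
  l_1 = 0.56000
  l_2 = 0.38080
  l_3 = 0.33130
R₀ = Σ l_x m(x):
  age 1: 0.56000 × 10.7 = 5.9920
  age 2: 0.38080 × 4.4 = 1.6755
  age 3: 0.33130 × 6.6 = 2.1866
R₀ = 5.9920 + 1.6755 + 2.1866 = 9.8541

9.85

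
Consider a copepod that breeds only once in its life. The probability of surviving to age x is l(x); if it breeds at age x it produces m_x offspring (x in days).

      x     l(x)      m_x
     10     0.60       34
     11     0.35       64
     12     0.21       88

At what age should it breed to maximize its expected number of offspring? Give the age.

11

Expected offspring if breeding at age x = l(x) × m_x:
  age 10: 0.60 × 34 = 20.400
  age 11: 0.35 × 64 = 22.400
  age 12: 0.21 × 88 = 18.480
Maximum at age 11 (22.400).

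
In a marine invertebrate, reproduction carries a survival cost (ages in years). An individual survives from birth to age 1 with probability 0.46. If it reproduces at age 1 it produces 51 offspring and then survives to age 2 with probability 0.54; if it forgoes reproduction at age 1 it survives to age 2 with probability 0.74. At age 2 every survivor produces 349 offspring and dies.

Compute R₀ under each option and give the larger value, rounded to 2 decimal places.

118.80

breed at age 1: R₀ = 0.46 × (51 + 0.54 × 349) = 0.46 × 239.4600 = 110.1516
delay to age 2: R₀ = 0.46 × (0.74 × 349) = 0.46 × 258.2600 = 118.7996
Higher: delay to age 2 (118.7996).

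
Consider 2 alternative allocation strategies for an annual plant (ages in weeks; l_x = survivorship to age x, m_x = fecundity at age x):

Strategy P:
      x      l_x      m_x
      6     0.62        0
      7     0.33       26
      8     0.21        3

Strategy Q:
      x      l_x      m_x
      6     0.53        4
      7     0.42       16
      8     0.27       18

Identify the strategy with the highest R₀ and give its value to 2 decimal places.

Strategy P: R₀ = 0.62×0 + 0.33×26 + 0.21×3 = 9.2100
Strategy Q: R₀ = 0.53×4 + 0.42×16 + 0.27×18 = 13.7000
Highest R₀: strategy Q with 13.7000.

13.70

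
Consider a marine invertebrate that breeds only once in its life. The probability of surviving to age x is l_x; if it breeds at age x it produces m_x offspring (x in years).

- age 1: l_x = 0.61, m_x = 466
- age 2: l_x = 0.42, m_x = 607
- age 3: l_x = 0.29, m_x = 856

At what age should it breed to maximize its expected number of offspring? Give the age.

1

Expected offspring if breeding at age x = l_x × m_x:
  age 1: 0.61 × 466 = 284.260
  age 2: 0.42 × 607 = 254.940
  age 3: 0.29 × 856 = 248.240
Maximum at age 1 (284.260).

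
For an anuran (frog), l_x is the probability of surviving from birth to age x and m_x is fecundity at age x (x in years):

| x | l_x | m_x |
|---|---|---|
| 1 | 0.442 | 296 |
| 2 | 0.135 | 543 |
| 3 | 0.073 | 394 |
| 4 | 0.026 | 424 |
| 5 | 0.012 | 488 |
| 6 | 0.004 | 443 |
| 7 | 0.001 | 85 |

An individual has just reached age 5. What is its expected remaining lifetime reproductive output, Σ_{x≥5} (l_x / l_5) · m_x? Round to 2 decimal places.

642.75

l_5 = 0.012. Conditional survival from age 5 to x is l_x / l_5.
  x=5: (0.012/0.012) × 488 = 488.0000
  x=6: (0.004/0.012) × 443 = 147.6667
  x=7: (0.001/0.012) × 85 = 7.0833
Sum = 488.0000 + 147.6667 + 7.0833 = 642.7500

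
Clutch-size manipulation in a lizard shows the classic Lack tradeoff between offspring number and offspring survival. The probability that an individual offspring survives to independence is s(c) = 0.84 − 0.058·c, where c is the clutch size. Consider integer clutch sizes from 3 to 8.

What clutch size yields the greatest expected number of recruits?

Expected recruits = c × s(c):
  c=3: 3 × 0.666 = 1.998
  c=4: 4 × 0.608 = 2.432
  c=5: 5 × 0.550 = 2.750
  c=6: 6 × 0.492 = 2.952
  c=7: 7 × 0.434 = 3.038
  c=8: 8 × 0.376 = 3.008
Maximum at c = 7 (3.038 recruits).

7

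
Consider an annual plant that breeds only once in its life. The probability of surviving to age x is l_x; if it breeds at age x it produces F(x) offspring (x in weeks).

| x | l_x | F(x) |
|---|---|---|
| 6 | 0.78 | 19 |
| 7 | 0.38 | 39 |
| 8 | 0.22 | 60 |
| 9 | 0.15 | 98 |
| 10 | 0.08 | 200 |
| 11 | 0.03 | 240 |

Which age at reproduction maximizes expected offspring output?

10

Expected offspring if breeding at age x = l_x × F(x):
  age 6: 0.78 × 19 = 14.820
  age 7: 0.38 × 39 = 14.820
  age 8: 0.22 × 60 = 13.200
  age 9: 0.15 × 98 = 14.700
  age 10: 0.08 × 200 = 16.000
  age 11: 0.03 × 240 = 7.200
Maximum at age 10 (16.000).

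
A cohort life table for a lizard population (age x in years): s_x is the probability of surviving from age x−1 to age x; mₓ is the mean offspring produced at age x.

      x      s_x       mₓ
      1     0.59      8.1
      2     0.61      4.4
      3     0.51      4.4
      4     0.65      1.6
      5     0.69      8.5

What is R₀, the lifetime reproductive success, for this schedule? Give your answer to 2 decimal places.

Survivorship from birth: l_x = s_1·s_2·…·s_x.
  l_1 = 0.59000
  l_2 = 0.35990
  l_3 = 0.18355
  l_4 = 0.11931
  l_5 = 0.08232
R₀ = Σ l_x mₓ:
  age 1: 0.59000 × 8.1 = 4.7790
  age 2: 0.35990 × 4.4 = 1.5836
  age 3: 0.18355 × 4.4 = 0.8076
  age 4: 0.11931 × 1.6 = 0.1909
  age 5: 0.08232 × 8.5 = 0.6997
R₀ = 4.7790 + 1.5836 + 0.8076 + 0.1909 + 0.6997 = 8.0608

8.06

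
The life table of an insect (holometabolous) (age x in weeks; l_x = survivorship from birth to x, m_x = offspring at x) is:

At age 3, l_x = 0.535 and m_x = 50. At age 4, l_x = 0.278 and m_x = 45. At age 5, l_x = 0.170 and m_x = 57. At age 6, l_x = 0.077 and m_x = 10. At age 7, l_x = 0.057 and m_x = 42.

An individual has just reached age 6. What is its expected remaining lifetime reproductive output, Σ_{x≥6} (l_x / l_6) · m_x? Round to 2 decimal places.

l_6 = 0.077. Conditional survival from age 6 to x is l_x / l_6.
  x=6: (0.077/0.077) × 10 = 10.0000
  x=7: (0.057/0.077) × 42 = 31.0909
Sum = 10.0000 + 31.0909 = 41.0909

41.09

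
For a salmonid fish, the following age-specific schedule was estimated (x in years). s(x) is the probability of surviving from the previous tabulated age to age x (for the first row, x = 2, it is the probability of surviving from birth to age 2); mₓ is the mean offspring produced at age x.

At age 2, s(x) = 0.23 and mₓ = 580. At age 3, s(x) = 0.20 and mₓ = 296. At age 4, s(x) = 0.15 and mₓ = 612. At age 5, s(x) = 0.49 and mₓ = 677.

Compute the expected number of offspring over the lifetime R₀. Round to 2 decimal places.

Survivorship from birth: l_x = s_2·s_3·…·s_x.
  l_2 = 0.23000
  l_3 = 0.04600
  l_4 = 0.00690
  l_5 = 0.00338
R₀ = Σ l_x mₓ:
  age 2: 0.23000 × 580 = 133.4000
  age 3: 0.04600 × 296 = 13.6160
  age 4: 0.00690 × 612 = 4.2228
  age 5: 0.00338 × 677 = 2.2883
R₀ = 133.4000 + 13.6160 + 4.2228 + 2.2883 = 153.5271

153.53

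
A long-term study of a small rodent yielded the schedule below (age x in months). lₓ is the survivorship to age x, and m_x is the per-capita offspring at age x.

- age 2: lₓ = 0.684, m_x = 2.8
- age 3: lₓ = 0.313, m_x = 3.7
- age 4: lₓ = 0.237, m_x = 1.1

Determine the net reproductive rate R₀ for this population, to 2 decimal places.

3.33

R₀ = Σ lₓ m_x:
  age 2: 0.684 × 2.8 = 1.9152
  age 3: 0.313 × 3.7 = 1.1581
  age 4: 0.237 × 1.1 = 0.2607
R₀ = 1.9152 + 1.1581 + 0.2607 = 3.3340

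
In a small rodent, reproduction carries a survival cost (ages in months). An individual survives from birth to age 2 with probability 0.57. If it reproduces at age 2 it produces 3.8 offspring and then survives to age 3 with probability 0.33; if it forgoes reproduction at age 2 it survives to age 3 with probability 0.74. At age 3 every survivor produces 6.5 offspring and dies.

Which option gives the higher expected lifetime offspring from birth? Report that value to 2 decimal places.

breed at age 2: R₀ = 0.57 × (3.8 + 0.33 × 6.5) = 0.57 × 5.9450 = 3.3886
delay to age 3: R₀ = 0.57 × (0.74 × 6.5) = 0.57 × 4.8100 = 2.7417
Higher: breed at age 2 (3.3886).

3.39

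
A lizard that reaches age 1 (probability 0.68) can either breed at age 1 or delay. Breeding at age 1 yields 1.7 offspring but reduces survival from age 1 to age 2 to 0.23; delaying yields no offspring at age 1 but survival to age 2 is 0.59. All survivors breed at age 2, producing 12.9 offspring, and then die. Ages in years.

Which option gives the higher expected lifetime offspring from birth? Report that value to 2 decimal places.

breed at age 1: R₀ = 0.68 × (1.7 + 0.23 × 12.9) = 0.68 × 4.6670 = 3.1736
delay to age 2: R₀ = 0.68 × (0.59 × 12.9) = 0.68 × 7.6110 = 5.1755
Higher: delay to age 2 (5.1755).

5.18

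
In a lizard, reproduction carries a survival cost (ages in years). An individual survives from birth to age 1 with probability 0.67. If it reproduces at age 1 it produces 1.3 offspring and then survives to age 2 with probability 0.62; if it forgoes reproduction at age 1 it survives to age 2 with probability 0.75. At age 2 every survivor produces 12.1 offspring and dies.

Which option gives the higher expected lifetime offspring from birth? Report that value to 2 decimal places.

breed at age 1: R₀ = 0.67 × (1.3 + 0.62 × 12.1) = 0.67 × 8.8020 = 5.8973
delay to age 2: R₀ = 0.67 × (0.75 × 12.1) = 0.67 × 9.0750 = 6.0802
Higher: delay to age 2 (6.0802).

6.08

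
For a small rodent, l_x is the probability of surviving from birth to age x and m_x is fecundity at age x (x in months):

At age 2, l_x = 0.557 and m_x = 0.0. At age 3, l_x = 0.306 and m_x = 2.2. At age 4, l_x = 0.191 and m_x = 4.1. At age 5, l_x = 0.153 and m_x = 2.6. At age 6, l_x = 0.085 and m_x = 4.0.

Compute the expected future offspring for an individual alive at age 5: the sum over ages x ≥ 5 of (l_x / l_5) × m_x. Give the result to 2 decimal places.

l_5 = 0.153. Conditional survival from age 5 to x is l_x / l_5.
  x=5: (0.153/0.153) × 2.6 = 2.6000
  x=6: (0.085/0.153) × 4.0 = 2.2222
Sum = 2.6000 + 2.2222 = 4.8222

4.82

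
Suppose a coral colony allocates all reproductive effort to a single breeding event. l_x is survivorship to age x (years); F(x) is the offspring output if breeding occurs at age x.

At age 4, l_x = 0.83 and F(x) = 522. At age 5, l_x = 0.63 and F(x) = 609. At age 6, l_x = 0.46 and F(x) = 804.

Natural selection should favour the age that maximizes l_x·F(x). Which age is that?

4

Expected offspring if breeding at age x = l_x × F(x):
  age 4: 0.83 × 522 = 433.260
  age 5: 0.63 × 609 = 383.670
  age 6: 0.46 × 804 = 369.840
Maximum at age 4 (433.260).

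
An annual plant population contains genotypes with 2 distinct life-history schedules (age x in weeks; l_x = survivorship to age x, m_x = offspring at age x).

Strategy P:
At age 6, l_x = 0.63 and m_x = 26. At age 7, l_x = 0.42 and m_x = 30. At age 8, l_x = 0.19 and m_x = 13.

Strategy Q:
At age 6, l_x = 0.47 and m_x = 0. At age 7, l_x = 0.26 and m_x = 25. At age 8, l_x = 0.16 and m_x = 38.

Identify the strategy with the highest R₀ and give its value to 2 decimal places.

Strategy P: R₀ = 0.63×26 + 0.42×30 + 0.19×13 = 31.4500
Strategy Q: R₀ = 0.47×0 + 0.26×25 + 0.16×38 = 12.5800
Highest R₀: strategy P with 31.4500.

31.45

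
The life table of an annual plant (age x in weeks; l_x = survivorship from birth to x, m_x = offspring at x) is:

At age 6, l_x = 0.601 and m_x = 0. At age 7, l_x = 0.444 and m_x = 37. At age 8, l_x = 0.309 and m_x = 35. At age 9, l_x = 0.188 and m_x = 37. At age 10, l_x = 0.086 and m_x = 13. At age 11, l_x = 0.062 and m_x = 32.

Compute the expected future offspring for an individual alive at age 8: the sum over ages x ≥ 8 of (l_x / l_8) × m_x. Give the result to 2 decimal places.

67.55

l_8 = 0.309. Conditional survival from age 8 to x is l_x / l_8.
  x=8: (0.309/0.309) × 35 = 35.0000
  x=9: (0.188/0.309) × 37 = 22.5113
  x=10: (0.086/0.309) × 13 = 3.6181
  x=11: (0.062/0.309) × 32 = 6.4207
Sum = 35.0000 + 22.5113 + 3.6181 + 6.4207 = 67.5502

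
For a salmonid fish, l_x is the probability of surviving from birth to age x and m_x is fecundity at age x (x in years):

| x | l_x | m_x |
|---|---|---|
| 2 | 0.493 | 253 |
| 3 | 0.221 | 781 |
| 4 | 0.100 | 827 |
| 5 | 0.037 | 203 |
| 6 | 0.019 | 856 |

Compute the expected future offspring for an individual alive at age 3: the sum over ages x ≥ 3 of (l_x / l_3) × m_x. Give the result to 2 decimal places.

1262.79

l_3 = 0.221. Conditional survival from age 3 to x is l_x / l_3.
  x=3: (0.221/0.221) × 781 = 781.0000
  x=4: (0.100/0.221) × 827 = 374.2081
  x=5: (0.037/0.221) × 203 = 33.9864
  x=6: (0.019/0.221) × 856 = 73.5928
Sum = 781.0000 + 374.2081 + 33.9864 + 73.5928 = 1262.7873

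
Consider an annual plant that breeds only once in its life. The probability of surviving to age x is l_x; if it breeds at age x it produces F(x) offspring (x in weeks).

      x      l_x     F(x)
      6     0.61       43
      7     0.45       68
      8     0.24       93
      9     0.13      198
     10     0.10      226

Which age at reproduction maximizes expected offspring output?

7

Expected offspring if breeding at age x = l_x × F(x):
  age 6: 0.61 × 43 = 26.230
  age 7: 0.45 × 68 = 30.600
  age 8: 0.24 × 93 = 22.320
  age 9: 0.13 × 198 = 25.740
  age 10: 0.10 × 226 = 22.600
Maximum at age 7 (30.600).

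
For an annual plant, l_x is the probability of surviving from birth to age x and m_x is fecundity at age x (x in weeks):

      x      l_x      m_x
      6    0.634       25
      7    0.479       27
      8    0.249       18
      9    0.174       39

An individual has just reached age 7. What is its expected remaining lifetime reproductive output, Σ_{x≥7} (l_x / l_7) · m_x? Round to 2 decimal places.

50.52

l_7 = 0.479. Conditional survival from age 7 to x is l_x / l_7.
  x=7: (0.479/0.479) × 27 = 27.0000
  x=8: (0.249/0.479) × 18 = 9.3570
  x=9: (0.174/0.479) × 39 = 14.1670
Sum = 27.0000 + 9.3570 + 14.1670 = 50.5240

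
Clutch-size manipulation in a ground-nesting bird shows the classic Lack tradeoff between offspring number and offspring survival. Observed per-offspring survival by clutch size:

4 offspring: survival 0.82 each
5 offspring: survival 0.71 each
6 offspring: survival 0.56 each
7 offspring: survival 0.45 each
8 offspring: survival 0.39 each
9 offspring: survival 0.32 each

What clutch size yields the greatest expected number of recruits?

5

Expected recruits = c × s(c):
  c=4: 4 × 0.82 = 3.280
  c=5: 5 × 0.71 = 3.550
  c=6: 6 × 0.56 = 3.360
  c=7: 7 × 0.45 = 3.150
  c=8: 8 × 0.39 = 3.120
  c=9: 9 × 0.32 = 2.880
Maximum at c = 5 (3.550 recruits).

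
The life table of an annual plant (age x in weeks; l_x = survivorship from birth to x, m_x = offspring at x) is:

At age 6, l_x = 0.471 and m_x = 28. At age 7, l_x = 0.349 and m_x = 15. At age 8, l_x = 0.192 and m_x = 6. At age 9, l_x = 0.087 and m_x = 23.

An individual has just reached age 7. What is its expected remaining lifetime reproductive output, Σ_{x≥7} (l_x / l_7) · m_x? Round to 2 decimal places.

24.03

l_7 = 0.349. Conditional survival from age 7 to x is l_x / l_7.
  x=7: (0.349/0.349) × 15 = 15.0000
  x=8: (0.192/0.349) × 6 = 3.3009
  x=9: (0.087/0.349) × 23 = 5.7335
Sum = 15.0000 + 3.3009 + 5.7335 = 24.0344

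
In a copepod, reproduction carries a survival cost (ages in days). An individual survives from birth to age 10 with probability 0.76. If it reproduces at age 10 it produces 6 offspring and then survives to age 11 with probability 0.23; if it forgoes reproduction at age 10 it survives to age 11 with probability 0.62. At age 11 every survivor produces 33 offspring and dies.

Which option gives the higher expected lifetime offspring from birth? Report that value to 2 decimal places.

breed at age 10: R₀ = 0.76 × (6 + 0.23 × 33) = 0.76 × 13.5900 = 10.3284
delay to age 11: R₀ = 0.76 × (0.62 × 33) = 0.76 × 20.4600 = 15.5496
Higher: delay to age 11 (15.5496).

15.55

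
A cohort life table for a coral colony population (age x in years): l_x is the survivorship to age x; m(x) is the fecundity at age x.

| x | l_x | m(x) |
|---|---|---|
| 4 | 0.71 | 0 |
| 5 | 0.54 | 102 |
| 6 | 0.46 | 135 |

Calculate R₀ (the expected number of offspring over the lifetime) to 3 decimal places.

R₀ = Σ l_x m(x):
  age 4: 0.71 × 0 = 0.0000
  age 5: 0.54 × 102 = 55.0800
  age 6: 0.46 × 135 = 62.1000
R₀ = 0.0000 + 55.0800 + 62.1000 = 117.1800

117.180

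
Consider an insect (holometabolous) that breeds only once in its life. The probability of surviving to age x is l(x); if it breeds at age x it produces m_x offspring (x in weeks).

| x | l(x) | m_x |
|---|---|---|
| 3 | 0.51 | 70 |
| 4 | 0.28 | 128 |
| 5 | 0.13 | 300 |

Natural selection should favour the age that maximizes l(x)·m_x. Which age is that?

5

Expected offspring if breeding at age x = l(x) × m_x:
  age 3: 0.51 × 70 = 35.700
  age 4: 0.28 × 128 = 35.840
  age 5: 0.13 × 300 = 39.000
Maximum at age 5 (39.000).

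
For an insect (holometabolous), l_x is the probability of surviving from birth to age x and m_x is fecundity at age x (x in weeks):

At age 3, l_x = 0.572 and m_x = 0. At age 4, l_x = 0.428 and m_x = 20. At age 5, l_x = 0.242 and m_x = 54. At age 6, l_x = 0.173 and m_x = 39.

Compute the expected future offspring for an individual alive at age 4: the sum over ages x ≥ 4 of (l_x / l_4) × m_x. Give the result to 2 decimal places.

l_4 = 0.428. Conditional survival from age 4 to x is l_x / l_4.
  x=4: (0.428/0.428) × 20 = 20.0000
  x=5: (0.242/0.428) × 54 = 30.5327
  x=6: (0.173/0.428) × 39 = 15.7640
Sum = 20.0000 + 30.5327 + 15.7640 = 66.2967

66.30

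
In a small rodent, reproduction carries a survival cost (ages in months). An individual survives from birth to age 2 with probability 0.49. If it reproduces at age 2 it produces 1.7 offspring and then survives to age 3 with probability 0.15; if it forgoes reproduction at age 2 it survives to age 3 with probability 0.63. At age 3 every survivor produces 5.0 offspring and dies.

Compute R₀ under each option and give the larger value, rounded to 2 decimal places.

1.54

breed at age 2: R₀ = 0.49 × (1.7 + 0.15 × 5.0) = 0.49 × 2.4500 = 1.2005
delay to age 3: R₀ = 0.49 × (0.63 × 5.0) = 0.49 × 3.1500 = 1.5435
Higher: delay to age 3 (1.5435).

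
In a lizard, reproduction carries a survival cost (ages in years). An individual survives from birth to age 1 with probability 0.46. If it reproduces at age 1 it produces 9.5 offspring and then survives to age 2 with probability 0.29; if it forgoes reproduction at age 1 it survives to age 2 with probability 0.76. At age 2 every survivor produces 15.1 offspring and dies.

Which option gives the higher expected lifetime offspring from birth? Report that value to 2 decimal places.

breed at age 1: R₀ = 0.46 × (9.5 + 0.29 × 15.1) = 0.46 × 13.8790 = 6.3843
delay to age 2: R₀ = 0.46 × (0.76 × 15.1) = 0.46 × 11.4760 = 5.2790
Higher: breed at age 1 (6.3843).

6.38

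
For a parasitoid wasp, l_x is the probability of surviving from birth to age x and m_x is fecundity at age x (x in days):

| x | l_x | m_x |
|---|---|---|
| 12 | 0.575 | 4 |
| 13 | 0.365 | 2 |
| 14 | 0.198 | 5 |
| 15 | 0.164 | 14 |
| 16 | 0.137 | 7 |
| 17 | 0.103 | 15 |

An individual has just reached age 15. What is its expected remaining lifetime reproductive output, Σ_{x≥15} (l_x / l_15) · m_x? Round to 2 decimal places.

l_15 = 0.164. Conditional survival from age 15 to x is l_x / l_15.
  x=15: (0.164/0.164) × 14 = 14.0000
  x=16: (0.137/0.164) × 7 = 5.8476
  x=17: (0.103/0.164) × 15 = 9.4207
Sum = 14.0000 + 5.8476 + 9.4207 = 29.2683

29.27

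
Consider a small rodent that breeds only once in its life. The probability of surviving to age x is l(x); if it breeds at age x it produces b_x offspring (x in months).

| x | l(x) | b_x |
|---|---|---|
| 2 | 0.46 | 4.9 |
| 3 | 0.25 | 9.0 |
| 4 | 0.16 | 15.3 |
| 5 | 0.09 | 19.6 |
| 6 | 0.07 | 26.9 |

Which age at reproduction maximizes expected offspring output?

Expected offspring if breeding at age x = l(x) × b_x:
  age 2: 0.46 × 4.9 = 2.254
  age 3: 0.25 × 9.0 = 2.250
  age 4: 0.16 × 15.3 = 2.448
  age 5: 0.09 × 19.6 = 1.764
  age 6: 0.07 × 26.9 = 1.883
Maximum at age 4 (2.448).

4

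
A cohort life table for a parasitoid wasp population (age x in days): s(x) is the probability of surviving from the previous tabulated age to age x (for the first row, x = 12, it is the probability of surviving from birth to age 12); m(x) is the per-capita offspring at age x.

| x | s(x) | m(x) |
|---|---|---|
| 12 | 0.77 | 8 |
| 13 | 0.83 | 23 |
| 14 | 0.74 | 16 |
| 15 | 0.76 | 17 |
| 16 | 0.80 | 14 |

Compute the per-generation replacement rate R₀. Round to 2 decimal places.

38.56

Survivorship from birth: l_x = s_12·s_13·…·s_x.
  l_12 = 0.77000
  l_13 = 0.63910
  l_14 = 0.47293
  l_15 = 0.35943
  l_16 = 0.28754
R₀ = Σ l_x m(x):
  age 12: 0.77000 × 8 = 6.1600
  age 13: 0.63910 × 23 = 14.6993
  age 14: 0.47293 × 16 = 7.5669
  age 15: 0.35943 × 17 = 6.1103
  age 16: 0.28754 × 14 = 4.0256
R₀ = 6.1600 + 14.6993 + 7.5669 + 6.1103 + 4.0256 = 38.5620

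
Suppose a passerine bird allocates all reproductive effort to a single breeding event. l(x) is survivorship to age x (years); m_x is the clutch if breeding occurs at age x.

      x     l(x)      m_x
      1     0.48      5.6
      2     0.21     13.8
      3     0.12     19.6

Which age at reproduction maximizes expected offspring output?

2

Expected offspring if breeding at age x = l(x) × m_x:
  age 1: 0.48 × 5.6 = 2.688
  age 2: 0.21 × 13.8 = 2.898
  age 3: 0.12 × 19.6 = 2.352
Maximum at age 2 (2.898).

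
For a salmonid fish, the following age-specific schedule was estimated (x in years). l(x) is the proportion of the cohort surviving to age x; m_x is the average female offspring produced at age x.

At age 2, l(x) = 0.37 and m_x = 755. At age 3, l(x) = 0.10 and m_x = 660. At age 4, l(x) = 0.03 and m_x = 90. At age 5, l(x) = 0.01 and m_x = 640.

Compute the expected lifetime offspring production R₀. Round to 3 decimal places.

R₀ = Σ l(x) m_x:
  age 2: 0.37 × 755 = 279.3500
  age 3: 0.10 × 660 = 66.0000
  age 4: 0.03 × 90 = 2.7000
  age 5: 0.01 × 640 = 6.4000
R₀ = 279.3500 + 66.0000 + 2.7000 + 6.4000 = 354.4500

354.450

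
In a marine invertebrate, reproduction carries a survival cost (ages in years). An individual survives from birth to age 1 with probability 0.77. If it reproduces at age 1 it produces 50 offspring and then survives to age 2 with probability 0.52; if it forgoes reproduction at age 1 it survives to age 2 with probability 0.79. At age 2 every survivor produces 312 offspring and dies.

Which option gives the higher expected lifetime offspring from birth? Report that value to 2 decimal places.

189.79

breed at age 1: R₀ = 0.77 × (50 + 0.52 × 312) = 0.77 × 212.2400 = 163.4248
delay to age 2: R₀ = 0.77 × (0.79 × 312) = 0.77 × 246.4800 = 189.7896
Higher: delay to age 2 (189.7896).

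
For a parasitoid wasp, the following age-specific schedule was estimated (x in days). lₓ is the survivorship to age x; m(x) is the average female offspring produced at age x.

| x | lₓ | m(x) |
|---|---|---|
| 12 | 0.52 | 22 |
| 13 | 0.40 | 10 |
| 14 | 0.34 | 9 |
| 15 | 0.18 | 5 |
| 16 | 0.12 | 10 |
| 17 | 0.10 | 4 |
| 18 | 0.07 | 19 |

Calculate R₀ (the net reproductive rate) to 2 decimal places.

22.33

R₀ = Σ lₓ m(x):
  age 12: 0.52 × 22 = 11.4400
  age 13: 0.40 × 10 = 4.0000
  age 14: 0.34 × 9 = 3.0600
  age 15: 0.18 × 5 = 0.9000
  age 16: 0.12 × 10 = 1.2000
  age 17: 0.10 × 4 = 0.4000
  age 18: 0.07 × 19 = 1.3300
R₀ = 11.4400 + 4.0000 + 3.0600 + 0.9000 + 1.2000 + 0.4000 + 1.3300 = 22.3300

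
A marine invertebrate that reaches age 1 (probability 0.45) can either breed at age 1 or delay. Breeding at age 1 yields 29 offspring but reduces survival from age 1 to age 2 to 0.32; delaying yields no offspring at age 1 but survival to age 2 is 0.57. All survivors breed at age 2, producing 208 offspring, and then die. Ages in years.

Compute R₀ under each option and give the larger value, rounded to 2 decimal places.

53.35

breed at age 1: R₀ = 0.45 × (29 + 0.32 × 208) = 0.45 × 95.5600 = 43.0020
delay to age 2: R₀ = 0.45 × (0.57 × 208) = 0.45 × 118.5600 = 53.3520
Higher: delay to age 2 (53.3520).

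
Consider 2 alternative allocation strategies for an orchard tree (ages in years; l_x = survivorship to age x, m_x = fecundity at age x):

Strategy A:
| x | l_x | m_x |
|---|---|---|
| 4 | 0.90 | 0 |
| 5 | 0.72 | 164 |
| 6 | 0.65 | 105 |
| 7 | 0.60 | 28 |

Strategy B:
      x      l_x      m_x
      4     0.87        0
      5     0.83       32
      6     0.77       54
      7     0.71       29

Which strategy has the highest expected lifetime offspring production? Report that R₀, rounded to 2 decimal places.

203.13

Strategy A: R₀ = 0.90×0 + 0.72×164 + 0.65×105 + 0.60×28 = 203.1300
Strategy B: R₀ = 0.87×0 + 0.83×32 + 0.77×54 + 0.71×29 = 88.7300
Highest R₀: strategy A with 203.1300.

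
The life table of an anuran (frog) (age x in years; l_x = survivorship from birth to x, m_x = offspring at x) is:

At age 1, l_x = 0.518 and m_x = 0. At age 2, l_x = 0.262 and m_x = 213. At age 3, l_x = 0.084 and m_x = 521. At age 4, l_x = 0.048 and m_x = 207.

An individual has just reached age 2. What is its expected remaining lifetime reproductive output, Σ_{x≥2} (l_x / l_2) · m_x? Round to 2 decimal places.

417.96

l_2 = 0.262. Conditional survival from age 2 to x is l_x / l_2.
  x=2: (0.262/0.262) × 213 = 213.0000
  x=3: (0.084/0.262) × 521 = 167.0382
  x=4: (0.048/0.262) × 207 = 37.9237
Sum = 213.0000 + 167.0382 + 37.9237 = 417.9618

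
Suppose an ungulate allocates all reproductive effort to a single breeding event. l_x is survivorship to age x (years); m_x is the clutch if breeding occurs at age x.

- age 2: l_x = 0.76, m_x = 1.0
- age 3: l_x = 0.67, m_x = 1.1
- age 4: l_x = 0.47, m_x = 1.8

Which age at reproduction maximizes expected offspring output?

4

Expected offspring if breeding at age x = l_x × m_x:
  age 2: 0.76 × 1.0 = 0.760
  age 3: 0.67 × 1.1 = 0.737
  age 4: 0.47 × 1.8 = 0.846
Maximum at age 4 (0.846).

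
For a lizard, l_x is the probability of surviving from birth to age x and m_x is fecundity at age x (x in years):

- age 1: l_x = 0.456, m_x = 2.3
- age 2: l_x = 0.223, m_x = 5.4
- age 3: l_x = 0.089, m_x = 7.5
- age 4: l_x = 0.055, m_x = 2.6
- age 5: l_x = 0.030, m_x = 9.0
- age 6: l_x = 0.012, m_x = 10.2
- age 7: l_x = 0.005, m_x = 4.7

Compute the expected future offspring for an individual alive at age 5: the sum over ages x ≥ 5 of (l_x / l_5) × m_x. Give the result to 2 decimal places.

13.86

l_5 = 0.030. Conditional survival from age 5 to x is l_x / l_5.
  x=5: (0.030/0.030) × 9.0 = 9.0000
  x=6: (0.012/0.030) × 10.2 = 4.0800
  x=7: (0.005/0.030) × 4.7 = 0.7833
Sum = 9.0000 + 4.0800 + 0.7833 = 13.8633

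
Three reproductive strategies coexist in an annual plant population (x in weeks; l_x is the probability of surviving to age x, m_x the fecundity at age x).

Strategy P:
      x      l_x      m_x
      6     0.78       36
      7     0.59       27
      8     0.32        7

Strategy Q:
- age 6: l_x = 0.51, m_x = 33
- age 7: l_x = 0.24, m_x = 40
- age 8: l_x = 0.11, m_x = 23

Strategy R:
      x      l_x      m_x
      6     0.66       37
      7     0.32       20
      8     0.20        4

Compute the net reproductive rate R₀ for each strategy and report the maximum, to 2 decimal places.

Strategy P: R₀ = 0.78×36 + 0.59×27 + 0.32×7 = 46.2500
Strategy Q: R₀ = 0.51×33 + 0.24×40 + 0.11×23 = 28.9600
Strategy R: R₀ = 0.66×37 + 0.32×20 + 0.20×4 = 31.6200
Highest R₀: strategy P with 46.2500.

46.25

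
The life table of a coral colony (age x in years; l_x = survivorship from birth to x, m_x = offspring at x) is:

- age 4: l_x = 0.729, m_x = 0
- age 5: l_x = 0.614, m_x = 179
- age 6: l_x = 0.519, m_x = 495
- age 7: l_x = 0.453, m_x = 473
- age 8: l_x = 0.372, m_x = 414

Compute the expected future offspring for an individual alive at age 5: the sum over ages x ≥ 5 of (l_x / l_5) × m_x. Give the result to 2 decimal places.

l_5 = 0.614. Conditional survival from age 5 to x is l_x / l_5.
  x=5: (0.614/0.614) × 179 = 179.0000
  x=6: (0.519/0.614) × 495 = 418.4121
  x=7: (0.453/0.614) × 473 = 348.9723
  x=8: (0.372/0.614) × 414 = 250.8274
Sum = 179.0000 + 418.4121 + 348.9723 + 250.8274 = 1197.2117

1197.21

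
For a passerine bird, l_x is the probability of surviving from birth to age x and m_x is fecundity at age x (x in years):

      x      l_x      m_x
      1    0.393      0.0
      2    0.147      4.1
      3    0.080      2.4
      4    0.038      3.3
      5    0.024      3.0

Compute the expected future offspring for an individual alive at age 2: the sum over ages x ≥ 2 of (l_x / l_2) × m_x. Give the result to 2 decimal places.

l_2 = 0.147. Conditional survival from age 2 to x is l_x / l_2.
  x=2: (0.147/0.147) × 4.1 = 4.1000
  x=3: (0.080/0.147) × 2.4 = 1.3061
  x=4: (0.038/0.147) × 3.3 = 0.8531
  x=5: (0.024/0.147) × 3.0 = 0.4898
Sum = 4.1000 + 1.3061 + 0.8531 + 0.4898 = 6.7490

6.75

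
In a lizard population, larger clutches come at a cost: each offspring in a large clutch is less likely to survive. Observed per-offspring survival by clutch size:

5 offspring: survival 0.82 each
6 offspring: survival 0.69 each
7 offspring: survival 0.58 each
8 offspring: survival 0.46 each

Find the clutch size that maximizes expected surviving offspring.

6

Expected surviving offspring = c × s(c):
  c=5: 5 × 0.82 = 4.100
  c=6: 6 × 0.69 = 4.140
  c=7: 7 × 0.58 = 4.060
  c=8: 8 × 0.46 = 3.680
Maximum at c = 6 (4.140 surviving offspring).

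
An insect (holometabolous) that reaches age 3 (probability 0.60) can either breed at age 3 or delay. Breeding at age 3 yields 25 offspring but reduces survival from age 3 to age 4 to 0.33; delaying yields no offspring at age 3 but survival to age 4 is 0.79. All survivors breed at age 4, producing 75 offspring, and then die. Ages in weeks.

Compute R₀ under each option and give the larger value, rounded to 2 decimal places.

35.55

breed at age 3: R₀ = 0.60 × (25 + 0.33 × 75) = 0.60 × 49.7500 = 29.8500
delay to age 4: R₀ = 0.60 × (0.79 × 75) = 0.60 × 59.2500 = 35.5500
Higher: delay to age 4 (35.5500).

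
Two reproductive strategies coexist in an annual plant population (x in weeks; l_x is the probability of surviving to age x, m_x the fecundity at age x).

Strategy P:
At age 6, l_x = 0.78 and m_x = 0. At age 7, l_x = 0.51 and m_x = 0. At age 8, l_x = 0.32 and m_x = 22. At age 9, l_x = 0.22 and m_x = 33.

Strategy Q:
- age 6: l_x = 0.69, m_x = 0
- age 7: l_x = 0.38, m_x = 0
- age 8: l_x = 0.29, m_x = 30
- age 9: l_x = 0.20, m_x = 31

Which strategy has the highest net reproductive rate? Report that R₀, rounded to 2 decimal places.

14.90

Strategy P: R₀ = 0.78×0 + 0.51×0 + 0.32×22 + 0.22×33 = 14.3000
Strategy Q: R₀ = 0.69×0 + 0.38×0 + 0.29×30 + 0.20×31 = 14.9000
Highest R₀: strategy Q with 14.9000.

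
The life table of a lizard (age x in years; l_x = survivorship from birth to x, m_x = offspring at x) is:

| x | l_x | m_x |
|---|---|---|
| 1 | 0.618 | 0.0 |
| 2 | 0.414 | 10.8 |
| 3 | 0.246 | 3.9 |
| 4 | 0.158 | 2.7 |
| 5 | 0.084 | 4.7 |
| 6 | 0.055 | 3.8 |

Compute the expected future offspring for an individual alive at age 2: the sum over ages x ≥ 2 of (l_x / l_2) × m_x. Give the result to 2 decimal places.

l_2 = 0.414. Conditional survival from age 2 to x is l_x / l_2.
  x=2: (0.414/0.414) × 10.8 = 10.8000
  x=3: (0.246/0.414) × 3.9 = 2.3174
  x=4: (0.158/0.414) × 2.7 = 1.0304
  x=5: (0.084/0.414) × 4.7 = 0.9536
  x=6: (0.055/0.414) × 3.8 = 0.5048
Sum = 10.8000 + 2.3174 + 1.0304 + 0.9536 + 0.5048 = 15.6063

15.61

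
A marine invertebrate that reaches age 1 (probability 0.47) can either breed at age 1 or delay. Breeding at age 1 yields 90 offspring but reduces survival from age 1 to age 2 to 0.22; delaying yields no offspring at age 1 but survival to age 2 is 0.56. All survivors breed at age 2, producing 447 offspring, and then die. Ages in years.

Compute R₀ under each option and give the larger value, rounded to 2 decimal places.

breed at age 1: R₀ = 0.47 × (90 + 0.22 × 447) = 0.47 × 188.3400 = 88.5198
delay to age 2: R₀ = 0.47 × (0.56 × 447) = 0.47 × 250.3200 = 117.6504
Higher: delay to age 2 (117.6504).

117.65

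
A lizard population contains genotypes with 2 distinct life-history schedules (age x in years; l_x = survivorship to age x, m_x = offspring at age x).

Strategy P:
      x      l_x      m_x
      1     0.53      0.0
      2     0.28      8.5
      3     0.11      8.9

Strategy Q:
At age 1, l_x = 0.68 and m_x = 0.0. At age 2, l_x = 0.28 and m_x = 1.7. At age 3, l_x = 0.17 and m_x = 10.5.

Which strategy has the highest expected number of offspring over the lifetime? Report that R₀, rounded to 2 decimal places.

Strategy P: R₀ = 0.53×0.0 + 0.28×8.5 + 0.11×8.9 = 3.3590
Strategy Q: R₀ = 0.68×0.0 + 0.28×1.7 + 0.17×10.5 = 2.2610
Highest R₀: strategy P with 3.3590.

3.36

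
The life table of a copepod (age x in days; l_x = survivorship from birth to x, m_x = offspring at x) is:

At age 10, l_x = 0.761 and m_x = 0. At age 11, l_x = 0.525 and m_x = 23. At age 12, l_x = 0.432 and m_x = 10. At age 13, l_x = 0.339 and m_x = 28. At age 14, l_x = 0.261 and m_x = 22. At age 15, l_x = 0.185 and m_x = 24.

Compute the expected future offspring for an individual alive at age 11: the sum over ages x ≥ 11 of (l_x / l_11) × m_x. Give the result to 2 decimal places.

68.70

l_11 = 0.525. Conditional survival from age 11 to x is l_x / l_11.
  x=11: (0.525/0.525) × 23 = 23.0000
  x=12: (0.432/0.525) × 10 = 8.2286
  x=13: (0.339/0.525) × 28 = 18.0800
  x=14: (0.261/0.525) × 22 = 10.9371
  x=15: (0.185/0.525) × 24 = 8.4571
Sum = 23.0000 + 8.2286 + 18.0800 + 10.9371 + 8.4571 = 68.7029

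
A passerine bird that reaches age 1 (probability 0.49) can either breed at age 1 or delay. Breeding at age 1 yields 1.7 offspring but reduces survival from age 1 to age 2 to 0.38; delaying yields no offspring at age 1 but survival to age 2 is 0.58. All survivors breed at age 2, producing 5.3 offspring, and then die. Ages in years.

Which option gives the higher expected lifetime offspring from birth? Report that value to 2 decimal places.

breed at age 1: R₀ = 0.49 × (1.7 + 0.38 × 5.3) = 0.49 × 3.7140 = 1.8199
delay to age 2: R₀ = 0.49 × (0.58 × 5.3) = 0.49 × 3.0740 = 1.5063
Higher: breed at age 1 (1.8199).

1.82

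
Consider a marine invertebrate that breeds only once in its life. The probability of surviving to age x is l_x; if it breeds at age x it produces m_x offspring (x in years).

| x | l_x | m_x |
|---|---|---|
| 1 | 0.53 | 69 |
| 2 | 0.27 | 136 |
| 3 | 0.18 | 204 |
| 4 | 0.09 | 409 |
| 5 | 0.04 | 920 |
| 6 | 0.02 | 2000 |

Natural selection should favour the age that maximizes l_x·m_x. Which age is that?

Expected offspring if breeding at age x = l_x × m_x:
  age 1: 0.53 × 69 = 36.570
  age 2: 0.27 × 136 = 36.720
  age 3: 0.18 × 204 = 36.720
  age 4: 0.09 × 409 = 36.810
  age 5: 0.04 × 920 = 36.800
  age 6: 0.02 × 2000 = 40.000
Maximum at age 6 (40.000).

6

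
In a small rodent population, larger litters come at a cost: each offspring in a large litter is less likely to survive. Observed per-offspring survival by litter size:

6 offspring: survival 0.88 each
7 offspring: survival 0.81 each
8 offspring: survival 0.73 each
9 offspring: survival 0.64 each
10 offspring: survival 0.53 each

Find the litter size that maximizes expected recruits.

Expected recruits = c × s(c):
  c=6: 6 × 0.88 = 5.280
  c=7: 7 × 0.81 = 5.670
  c=8: 8 × 0.73 = 5.840
  c=9: 9 × 0.64 = 5.760
  c=10: 10 × 0.53 = 5.300
Maximum at c = 8 (5.840 recruits).

8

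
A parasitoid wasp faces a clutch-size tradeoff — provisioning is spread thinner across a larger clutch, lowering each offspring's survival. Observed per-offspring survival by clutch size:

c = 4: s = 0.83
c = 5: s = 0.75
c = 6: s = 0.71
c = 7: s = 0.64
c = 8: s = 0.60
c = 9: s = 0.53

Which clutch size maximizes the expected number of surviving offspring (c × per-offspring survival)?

8

Expected surviving offspring = c × s(c):
  c=4: 4 × 0.83 = 3.320
  c=5: 5 × 0.75 = 3.750
  c=6: 6 × 0.71 = 4.260
  c=7: 7 × 0.64 = 4.480
  c=8: 8 × 0.60 = 4.800
  c=9: 9 × 0.53 = 4.770
Maximum at c = 8 (4.800 surviving offspring).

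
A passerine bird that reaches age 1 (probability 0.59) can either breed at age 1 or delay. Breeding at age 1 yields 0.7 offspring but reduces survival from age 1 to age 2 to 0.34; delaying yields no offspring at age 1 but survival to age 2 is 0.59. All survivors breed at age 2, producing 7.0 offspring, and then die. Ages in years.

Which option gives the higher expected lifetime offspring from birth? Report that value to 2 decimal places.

2.44

breed at age 1: R₀ = 0.59 × (0.7 + 0.34 × 7.0) = 0.59 × 3.0800 = 1.8172
delay to age 2: R₀ = 0.59 × (0.59 × 7.0) = 0.59 × 4.1300 = 2.4367
Higher: delay to age 2 (2.4367).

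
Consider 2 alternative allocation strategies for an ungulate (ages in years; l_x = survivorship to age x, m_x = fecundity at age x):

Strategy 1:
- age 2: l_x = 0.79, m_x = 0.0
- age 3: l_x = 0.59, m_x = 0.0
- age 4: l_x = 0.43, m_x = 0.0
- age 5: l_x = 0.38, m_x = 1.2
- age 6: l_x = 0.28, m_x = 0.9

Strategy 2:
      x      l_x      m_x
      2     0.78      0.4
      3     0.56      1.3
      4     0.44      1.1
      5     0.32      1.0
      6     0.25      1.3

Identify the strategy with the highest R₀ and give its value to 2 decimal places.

Strategy 1: R₀ = 0.79×0.0 + 0.59×0.0 + 0.43×0.0 + 0.38×1.2 + 0.28×0.9 = 0.7080
Strategy 2: R₀ = 0.78×0.4 + 0.56×1.3 + 0.44×1.1 + 0.32×1.0 + 0.25×1.3 = 2.1690
Highest R₀: strategy 2 with 2.1690.

2.17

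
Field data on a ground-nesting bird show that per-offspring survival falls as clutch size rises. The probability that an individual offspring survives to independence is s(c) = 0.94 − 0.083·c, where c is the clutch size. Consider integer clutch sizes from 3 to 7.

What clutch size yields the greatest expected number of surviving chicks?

Expected surviving chicks = c × s(c):
  c=3: 3 × 0.691 = 2.073
  c=4: 4 × 0.608 = 2.432
  c=5: 5 × 0.525 = 2.625
  c=6: 6 × 0.442 = 2.652
  c=7: 7 × 0.359 = 2.513
Maximum at c = 6 (2.652 surviving chicks).

6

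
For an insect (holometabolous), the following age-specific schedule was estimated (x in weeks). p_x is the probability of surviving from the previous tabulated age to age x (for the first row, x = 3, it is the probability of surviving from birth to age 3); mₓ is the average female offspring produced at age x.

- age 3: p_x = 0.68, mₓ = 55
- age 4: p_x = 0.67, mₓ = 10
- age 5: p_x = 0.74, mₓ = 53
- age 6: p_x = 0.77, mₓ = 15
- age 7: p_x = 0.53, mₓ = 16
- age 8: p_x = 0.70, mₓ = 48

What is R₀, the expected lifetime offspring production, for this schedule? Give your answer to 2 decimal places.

Survivorship from birth: l_x = p_3·p_4·…·p_x.
  l_3 = 0.68000
  l_4 = 0.45560
  l_5 = 0.33714
  l_6 = 0.25960
  l_7 = 0.13759
  l_8 = 0.09631
R₀ = Σ l_x mₓ:
  age 3: 0.68000 × 55 = 37.4000
  age 4: 0.45560 × 10 = 4.5560
  age 5: 0.33714 × 53 = 17.8684
  age 6: 0.25960 × 15 = 3.8940
  age 7: 0.13759 × 16 = 2.2014
  age 8: 0.09631 × 48 = 4.6229
R₀ = 37.4000 + 4.5560 + 17.8684 + 3.8940 + 2.2014 + 4.6229 = 70.5427

70.54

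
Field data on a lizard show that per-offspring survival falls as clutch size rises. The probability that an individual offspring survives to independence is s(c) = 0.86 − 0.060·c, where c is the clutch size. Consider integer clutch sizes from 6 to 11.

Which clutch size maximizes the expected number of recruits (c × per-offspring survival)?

7

Expected recruits = c × s(c):
  c=6: 6 × 0.500 = 3.000
  c=7: 7 × 0.440 = 3.080
  c=8: 8 × 0.380 = 3.040
  c=9: 9 × 0.320 = 2.880
  c=10: 10 × 0.260 = 2.600
  c=11: 11 × 0.200 = 2.200
Maximum at c = 7 (3.080 recruits).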